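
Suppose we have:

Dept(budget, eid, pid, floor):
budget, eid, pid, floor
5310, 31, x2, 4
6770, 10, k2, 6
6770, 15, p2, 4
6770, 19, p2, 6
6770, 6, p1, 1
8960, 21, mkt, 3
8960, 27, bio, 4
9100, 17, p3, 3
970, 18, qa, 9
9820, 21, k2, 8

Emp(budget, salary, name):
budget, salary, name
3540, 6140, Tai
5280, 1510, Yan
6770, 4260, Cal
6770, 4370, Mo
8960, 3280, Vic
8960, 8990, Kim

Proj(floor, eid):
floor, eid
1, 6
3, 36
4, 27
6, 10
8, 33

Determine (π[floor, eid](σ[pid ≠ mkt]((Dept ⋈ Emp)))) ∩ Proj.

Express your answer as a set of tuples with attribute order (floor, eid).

{(1, 6), (4, 27), (6, 10)}

Joining Dept and Emp on budget yields {(6770, 10, k2, 6, 4260, Cal), (6770, 10, k2, 6, 4370, Mo), (6770, 15, p2, 4, 4260, Cal), (6770, 15, p2, 4, 4370, Mo), (6770, 19, p2, 6, 4260, Cal), (6770, 19, p2, 6, 4370, Mo), (6770, 6, p1, 1, 4260, Cal), (6770, 6, p1, 1, 4370, Mo), (8960, 21, mkt, 3, 3280, Vic), (8960, 21, mkt, 3, 8990, Kim), (8960, 27, bio, 4, 3280, Vic), (8960, 27, bio, 4, 8990, Kim)}.
Filtering on pid ≠ mkt leaves {(6770, 10, k2, 6, 4260, Cal), (6770, 10, k2, 6, 4370, Mo), (6770, 15, p2, 4, 4260, Cal), (6770, 15, p2, 4, 4370, Mo), (6770, 19, p2, 6, 4260, Cal), (6770, 19, p2, 6, 4370, Mo), (6770, 6, p1, 1, 4260, Cal), (6770, 6, p1, 1, 4370, Mo), (8960, 27, bio, 4, 3280, Vic), (8960, 27, bio, 4, 8990, Kim)}.
Projecting to floor, eid (5 duplicate(s) eliminated): {(1, 6), (4, 15), (4, 27), (6, 10), (6, 19)}
Set intersection of the two operands is {(1, 6), (4, 27), (6, 10)}.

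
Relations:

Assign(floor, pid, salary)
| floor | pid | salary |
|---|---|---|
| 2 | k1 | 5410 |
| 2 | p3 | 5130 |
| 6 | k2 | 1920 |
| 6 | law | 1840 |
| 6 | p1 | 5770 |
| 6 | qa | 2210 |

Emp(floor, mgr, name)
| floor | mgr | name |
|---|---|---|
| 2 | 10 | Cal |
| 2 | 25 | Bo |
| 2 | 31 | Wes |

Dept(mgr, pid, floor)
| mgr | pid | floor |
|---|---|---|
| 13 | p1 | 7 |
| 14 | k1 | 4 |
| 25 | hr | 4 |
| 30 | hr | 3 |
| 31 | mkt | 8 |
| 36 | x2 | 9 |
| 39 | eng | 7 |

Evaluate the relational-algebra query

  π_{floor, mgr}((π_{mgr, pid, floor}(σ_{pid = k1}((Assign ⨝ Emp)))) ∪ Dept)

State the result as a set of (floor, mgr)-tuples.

{(2, 10), (2, 25), (2, 31), (3, 30), (4, 14), (4, 25), (7, 13), (7, 39), (8, 31), (9, 36)}

Natural join on floor: {(2, k1, 5410, 10, Cal), (2, k1, 5410, 25, Bo), (2, k1, 5410, 31, Wes), (2, p3, 5130, 10, Cal), (2, p3, 5130, 25, Bo), (2, p3, 5130, 31, Wes)}
Apply σ_{pid = k1}; surviving tuples: {(2, k1, 5410, 10, Cal), (2, k1, 5410, 25, Bo), (2, k1, 5410, 31, Wes)}
π[mgr, pid, floor]: project onto (mgr, pid, floor) → {(10, k1, 2), (25, k1, 2), (31, k1, 2)}
Union: {(10, k1, 2), (25, k1, 2), (31, k1, 2)} with {(13, p1, 7), (14, k1, 4), (25, hr, 4), (30, hr, 3), (31, mkt, 8), (36, x2, 9), (39, eng, 7)} → {(10, k1, 2), (13, p1, 7), (14, k1, 4), (25, hr, 4), (25, k1, 2), (30, hr, 3), (31, k1, 2), (31, mkt, 8), (36, x2, 9), (39, eng, 7)}
π[floor, mgr]: project onto (floor, mgr) → {(2, 10), (2, 25), (2, 31), (3, 30), (4, 14), (4, 25), (7, 13), (7, 39), (8, 31), (9, 36)}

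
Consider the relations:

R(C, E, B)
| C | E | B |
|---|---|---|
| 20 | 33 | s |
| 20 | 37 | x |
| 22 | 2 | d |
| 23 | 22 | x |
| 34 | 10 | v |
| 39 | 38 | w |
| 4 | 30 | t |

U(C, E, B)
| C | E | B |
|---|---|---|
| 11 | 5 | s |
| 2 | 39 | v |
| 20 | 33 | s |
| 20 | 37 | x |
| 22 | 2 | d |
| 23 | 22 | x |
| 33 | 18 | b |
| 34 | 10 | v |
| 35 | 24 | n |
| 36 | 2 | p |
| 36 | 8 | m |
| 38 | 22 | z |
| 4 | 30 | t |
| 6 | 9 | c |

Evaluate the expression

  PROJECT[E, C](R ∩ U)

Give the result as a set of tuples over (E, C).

{(10, 34), (2, 22), (22, 23), (30, 4), (33, 20), (37, 20)}

Taking the intersection: {(20, 33, s), (20, 37, x), (22, 2, d), (23, 22, x), (34, 10, v), (4, 30, t)}
Projecting to E, C: {(10, 34), (2, 22), (22, 23), (30, 4), (33, 20), (37, 20)}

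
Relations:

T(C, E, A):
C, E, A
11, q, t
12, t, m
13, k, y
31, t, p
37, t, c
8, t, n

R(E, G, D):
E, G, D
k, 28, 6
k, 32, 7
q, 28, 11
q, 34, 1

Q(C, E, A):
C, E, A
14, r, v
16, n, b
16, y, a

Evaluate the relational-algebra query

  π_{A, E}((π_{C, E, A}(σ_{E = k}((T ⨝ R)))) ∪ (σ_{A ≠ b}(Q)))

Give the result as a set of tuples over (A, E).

{(a, y), (v, r), (y, k)}

Joining T and R on E yields {(11, q, t, 28, 11), (11, q, t, 34, 1), (13, k, y, 28, 6), (13, k, y, 32, 7)}.
Apply σ_{E = k}; surviving tuples: {(13, k, y, 28, 6), (13, k, y, 32, 7)}
Projecting to C, E, A (1 duplicate(s) eliminated): {(13, k, y)}
Apply σ_{A ≠ b}; surviving tuples: {(14, r, v), (16, y, a)}
Taking the union: {(13, k, y), (14, r, v), (16, y, a)}
Projecting to A, E: {(a, y), (v, r), (y, k)}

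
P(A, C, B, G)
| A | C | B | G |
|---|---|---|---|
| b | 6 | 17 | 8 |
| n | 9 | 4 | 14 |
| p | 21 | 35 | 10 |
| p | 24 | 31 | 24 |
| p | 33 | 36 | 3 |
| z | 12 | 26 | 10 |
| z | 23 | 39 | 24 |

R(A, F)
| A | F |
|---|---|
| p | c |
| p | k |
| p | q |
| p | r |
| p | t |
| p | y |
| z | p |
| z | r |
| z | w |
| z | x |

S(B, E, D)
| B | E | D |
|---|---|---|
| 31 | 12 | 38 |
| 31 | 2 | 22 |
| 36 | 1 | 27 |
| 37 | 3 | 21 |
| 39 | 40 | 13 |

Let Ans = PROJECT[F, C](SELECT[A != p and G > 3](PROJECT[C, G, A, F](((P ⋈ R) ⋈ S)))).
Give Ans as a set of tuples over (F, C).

{(p, 23), (r, 23), (w, 23), (x, 23)}

Natural join on A: {(p, 21, 35, 10, c), (p, 21, 35, 10, k), (p, 21, 35, 10, q), (p, 21, 35, 10, r), (p, 21, 35, 10, t), (p, 21, 35, 10, y), (p, 24, 31, 24, c), (p, 24, 31, 24, k), (p, 24, 31, 24, q), (p, 24, 31, 24, r), (p, 24, 31, 24, t), (p, 24, 31, 24, y), (p, 33, 36, 3, c), (p, 33, 36, 3, k), (p, 33, 36, 3, q), (p, 33, 36, 3, r), (p, 33, 36, 3, t), (p, 33, 36, 3, y), (z, 12, 26, 10, p), (z, 12, 26, 10, r), (z, 12, 26, 10, w), (z, 12, 26, 10, x), (z, 23, 39, 24, p), (z, 23, 39, 24, r), (z, 23, 39, 24, w), (z, 23, 39, 24, x)}
Natural join on B: {(p, 24, 31, 24, c, 12, 38), (p, 24, 31, 24, c, 2, 22), (p, 24, 31, 24, k, 12, 38), (p, 24, 31, 24, k, 2, 22), (p, 24, 31, 24, q, 12, 38), (p, 24, 31, 24, q, 2, 22), (p, 24, 31, 24, r, 12, 38), (p, 24, 31, 24, r, 2, 22), (p, 24, 31, 24, t, 12, 38), (p, 24, 31, 24, t, 2, 22), (p, 24, 31, 24, y, 12, 38), (p, 24, 31, 24, y, 2, 22), (p, 33, 36, 3, c, 1, 27), (p, 33, 36, 3, k, 1, 27), (p, 33, 36, 3, q, 1, 27), (p, 33, 36, 3, r, 1, 27), (p, 33, 36, 3, t, 1, 27), (p, 33, 36, 3, y, 1, 27), (z, 23, 39, 24, p, 40, 13), (z, 23, 39, 24, r, 40, 13), (z, 23, 39, 24, w, 40, 13), (z, 23, 39, 24, x, 40, 13)}
π_{C, G, A, F} gives {(23, 24, z, p), (23, 24, z, r), (23, 24, z, w), (23, 24, z, x), (24, 24, p, c), (24, 24, p, k), (24, 24, p, q), (24, 24, p, r), (24, 24, p, t), (24, 24, p, y), (33, 3, p, c), (33, 3, p, k), (33, 3, p, q), (33, 3, p, r), (33, 3, p, t), (33, 3, p, y)} (6 duplicate(s) eliminated).
Apply σ_{A != p and G > 3}; surviving tuples: {(23, 24, z, p), (23, 24, z, r), (23, 24, z, w), (23, 24, z, x)}
π_{F, C} gives {(p, 23), (r, 23), (w, 23), (x, 23)}.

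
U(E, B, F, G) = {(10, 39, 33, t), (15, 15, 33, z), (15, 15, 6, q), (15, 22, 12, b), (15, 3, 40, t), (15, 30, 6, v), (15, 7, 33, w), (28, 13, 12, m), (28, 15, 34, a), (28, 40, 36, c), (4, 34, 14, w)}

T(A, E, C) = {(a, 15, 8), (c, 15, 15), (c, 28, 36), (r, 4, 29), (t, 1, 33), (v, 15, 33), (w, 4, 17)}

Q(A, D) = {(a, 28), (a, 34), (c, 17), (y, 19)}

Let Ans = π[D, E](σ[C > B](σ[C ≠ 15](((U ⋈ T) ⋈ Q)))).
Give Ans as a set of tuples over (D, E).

{(17, 28), (28, 15), (34, 15)}

Natural join on E: {(15, 15, 33, z, a, 8), (15, 15, 33, z, c, 15), (15, 15, 33, z, v, 33), (15, 15, 6, q, a, 8), (15, 15, 6, q, c, 15), (15, 15, 6, q, v, 33), (15, 22, 12, b, a, 8), (15, 22, 12, b, c, 15), (15, 22, 12, b, v, 33), (15, 3, 40, t, a, 8), (15, 3, 40, t, c, 15), (15, 3, 40, t, v, 33), (15, 30, 6, v, a, 8), (15, 30, 6, v, c, 15), (15, 30, 6, v, v, 33), (15, 7, 33, w, a, 8), (15, 7, 33, w, c, 15), (15, 7, 33, w, v, 33), (28, 13, 12, m, c, 36), (28, 15, 34, a, c, 36), (28, 40, 36, c, c, 36), (4, 34, 14, w, r, 29), (4, 34, 14, w, w, 17)}
Natural join on A: {(15, 15, 33, z, a, 8, 28), (15, 15, 33, z, a, 8, 34), (15, 15, 33, z, c, 15, 17), (15, 15, 6, q, a, 8, 28), (15, 15, 6, q, a, 8, 34), (15, 15, 6, q, c, 15, 17), (15, 22, 12, b, a, 8, 28), (15, 22, 12, b, a, 8, 34), (15, 22, 12, b, c, 15, 17), (15, 3, 40, t, a, 8, 28), (15, 3, 40, t, a, 8, 34), (15, 3, 40, t, c, 15, 17), (15, 30, 6, v, a, 8, 28), (15, 30, 6, v, a, 8, 34), (15, 30, 6, v, c, 15, 17), (15, 7, 33, w, a, 8, 28), (15, 7, 33, w, a, 8, 34), (15, 7, 33, w, c, 15, 17), (28, 13, 12, m, c, 36, 17), (28, 15, 34, a, c, 36, 17), (28, 40, 36, c, c, 36, 17)}
Apply σ_{C ≠ 15}; surviving tuples: {(15, 15, 33, z, a, 8, 28), (15, 15, 33, z, a, 8, 34), (15, 15, 6, q, a, 8, 28), (15, 15, 6, q, a, 8, 34), (15, 22, 12, b, a, 8, 28), (15, 22, 12, b, a, 8, 34), (15, 3, 40, t, a, 8, 28), (15, 3, 40, t, a, 8, 34), (15, 30, 6, v, a, 8, 28), (15, 30, 6, v, a, 8, 34), (15, 7, 33, w, a, 8, 28), (15, 7, 33, w, a, 8, 34), (28, 13, 12, m, c, 36, 17), (28, 15, 34, a, c, 36, 17), (28, 40, 36, c, c, 36, 17)}
Apply σ_{C > B}; surviving tuples: {(15, 3, 40, t, a, 8, 28), (15, 3, 40, t, a, 8, 34), (15, 7, 33, w, a, 8, 28), (15, 7, 33, w, a, 8, 34), (28, 13, 12, m, c, 36, 17), (28, 15, 34, a, c, 36, 17)}
π[D, E]: project onto (D, E) (3 duplicate(s) eliminated) → {(17, 28), (28, 15), (34, 15)}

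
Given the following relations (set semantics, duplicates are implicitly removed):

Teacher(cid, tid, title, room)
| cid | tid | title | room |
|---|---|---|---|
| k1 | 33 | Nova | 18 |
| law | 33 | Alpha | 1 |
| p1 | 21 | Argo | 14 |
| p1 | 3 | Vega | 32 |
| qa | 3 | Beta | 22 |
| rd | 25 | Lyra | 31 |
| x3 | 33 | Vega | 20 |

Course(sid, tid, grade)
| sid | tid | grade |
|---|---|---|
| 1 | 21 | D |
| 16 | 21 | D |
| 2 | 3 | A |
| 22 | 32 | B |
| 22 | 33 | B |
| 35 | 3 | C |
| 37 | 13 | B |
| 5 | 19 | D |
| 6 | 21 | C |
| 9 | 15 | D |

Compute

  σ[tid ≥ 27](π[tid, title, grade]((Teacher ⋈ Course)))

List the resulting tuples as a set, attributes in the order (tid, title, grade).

Teacher ⋈ Course (natural join on tid): {(k1, 33, Nova, 18, 22, B), (law, 33, Alpha, 1, 22, B), (p1, 21, Argo, 14, 1, D), (p1, 21, Argo, 14, 16, D), (p1, 21, Argo, 14, 6, C), (p1, 3, Vega, 32, 2, A), (p1, 3, Vega, 32, 35, C), (qa, 3, Beta, 22, 2, A), (qa, 3, Beta, 22, 35, C), (x3, 33, Vega, 20, 22, B)}
Projecting to tid, title, grade (1 duplicate(s) eliminated): {(21, Argo, C), (21, Argo, D), (3, Beta, A), (3, Beta, C), (3, Vega, A), (3, Vega, C), (33, Alpha, B), (33, Nova, B), (33, Vega, B)}
σ[tid ≥ 27]: keep tuples satisfying tid ≥ 27 → {(33, Alpha, B), (33, Nova, B), (33, Vega, B)}

{(33, Alpha, B), (33, Nova, B), (33, Vega, B)}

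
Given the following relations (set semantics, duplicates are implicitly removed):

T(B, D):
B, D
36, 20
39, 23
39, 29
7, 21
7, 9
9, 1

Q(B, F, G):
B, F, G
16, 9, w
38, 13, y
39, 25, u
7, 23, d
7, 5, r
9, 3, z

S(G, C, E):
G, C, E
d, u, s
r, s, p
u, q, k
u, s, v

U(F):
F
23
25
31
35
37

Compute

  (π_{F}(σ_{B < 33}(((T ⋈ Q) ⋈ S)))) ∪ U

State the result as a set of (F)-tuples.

Joining T and Q on B yields {(39, 23, 25, u), (39, 29, 25, u), (7, 21, 23, d), (7, 21, 5, r), (7, 9, 23, d), (7, 9, 5, r), (9, 1, 3, z)}.
Joining (T ⋈ Q) and S on G yields {(39, 23, 25, u, q, k), (39, 23, 25, u, s, v), (39, 29, 25, u, q, k), (39, 29, 25, u, s, v), (7, 21, 23, d, u, s), (7, 21, 5, r, s, p), (7, 9, 23, d, u, s), (7, 9, 5, r, s, p)}.
Selection B < 33: {(7, 21, 23, d, u, s), (7, 21, 5, r, s, p), (7, 9, 23, d, u, s), (7, 9, 5, r, s, p)}
Projecting to F (2 duplicate(s) eliminated): {23, 5}
Set union of the two operands is {23, 25, 31, 35, 37, 5}.

{23, 25, 31, 35, 37, 5}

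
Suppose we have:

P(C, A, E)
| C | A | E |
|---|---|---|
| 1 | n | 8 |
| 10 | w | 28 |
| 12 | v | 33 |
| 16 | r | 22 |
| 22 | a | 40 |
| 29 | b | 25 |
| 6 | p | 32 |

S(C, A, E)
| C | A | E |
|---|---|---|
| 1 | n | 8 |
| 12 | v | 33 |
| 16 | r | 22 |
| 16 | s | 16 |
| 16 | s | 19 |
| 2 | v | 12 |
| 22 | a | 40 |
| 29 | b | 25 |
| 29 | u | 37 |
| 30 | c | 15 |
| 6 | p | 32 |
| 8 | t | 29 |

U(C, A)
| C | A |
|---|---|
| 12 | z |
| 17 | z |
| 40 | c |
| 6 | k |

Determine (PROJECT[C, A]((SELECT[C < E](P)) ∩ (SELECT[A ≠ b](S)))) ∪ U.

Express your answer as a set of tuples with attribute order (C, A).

Selection C < E: {(1, n, 8), (10, w, 28), (12, v, 33), (16, r, 22), (22, a, 40), (6, p, 32)}
Selection A ≠ b: {(1, n, 8), (12, v, 33), (16, r, 22), (16, s, 16), (16, s, 19), (2, v, 12), (22, a, 40), (29, u, 37), (30, c, 15), (6, p, 32), (8, t, 29)}
Intersection: {(1, n, 8), (10, w, 28), (12, v, 33), (16, r, 22), (22, a, 40), (6, p, 32)} with {(1, n, 8), (12, v, 33), (16, r, 22), (16, s, 16), (16, s, 19), (2, v, 12), (22, a, 40), (29, u, 37), (30, c, 15), (6, p, 32), (8, t, 29)} → {(1, n, 8), (12, v, 33), (16, r, 22), (22, a, 40), (6, p, 32)}
Keep only column(s) C, A: {(1, n), (12, v), (16, r), (22, a), (6, p)}
Union: {(1, n), (12, v), (16, r), (22, a), (6, p)} with {(12, z), (17, z), (40, c), (6, k)} → {(1, n), (12, v), (12, z), (16, r), (17, z), (22, a), (40, c), (6, k), (6, p)}

{(1, n), (12, v), (12, z), (16, r), (17, z), (22, a), (40, c), (6, k), (6, p)}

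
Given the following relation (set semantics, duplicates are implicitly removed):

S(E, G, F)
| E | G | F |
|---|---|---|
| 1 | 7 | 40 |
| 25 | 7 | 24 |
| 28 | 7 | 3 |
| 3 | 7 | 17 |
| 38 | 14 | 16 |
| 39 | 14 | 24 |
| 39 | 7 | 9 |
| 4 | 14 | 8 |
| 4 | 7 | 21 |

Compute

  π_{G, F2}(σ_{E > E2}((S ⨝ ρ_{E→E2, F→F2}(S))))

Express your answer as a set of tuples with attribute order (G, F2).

{(14, 16), (14, 8), (7, 17), (7, 21), (7, 24), (7, 3), (7, 40)}

ρ[E→E2, F→F2]: schema becomes (E2, G, F2); tuples unchanged.
S ⋈ ρ_{E→E2, F→F2}(S) (natural join on G): {(1, 7, 40, 1, 40), (1, 7, 40, 25, 24), (1, 7, 40, 28, 3), (1, 7, 40, 3, 17), (1, 7, 40, 39, 9), (1, 7, 40, 4, 21), (25, 7, 24, 1, 40), (25, 7, 24, 25, 24), (25, 7, 24, 28, 3), (25, 7, 24, 3, 17), (25, 7, 24, 39, 9), (25, 7, 24, 4, 21), (28, 7, 3, 1, 40), (28, 7, 3, 25, 24), (28, 7, 3, 28, 3), (28, 7, 3, 3, 17), (28, 7, 3, 39, 9), (28, 7, 3, 4, 21), (3, 7, 17, 1, 40), (3, 7, 17, 25, 24), (3, 7, 17, 28, 3), (3, 7, 17, 3, 17), (3, 7, 17, 39, 9), (3, 7, 17, 4, 21), (38, 14, 16, 38, 16), (38, 14, 16, 39, 24), (38, 14, 16, 4, 8), (39, 14, 24, 38, 16), (39, 14, 24, 39, 24), (39, 14, 24, 4, 8), (39, 7, 9, 1, 40), (39, 7, 9, 25, 24), (39, 7, 9, 28, 3), (39, 7, 9, 3, 17), (39, 7, 9, 39, 9), (39, 7, 9, 4, 21), (4, 14, 8, 38, 16), (4, 14, 8, 39, 24), (4, 14, 8, 4, 8), (4, 7, 21, 1, 40), (4, 7, 21, 25, 24), (4, 7, 21, 28, 3), (4, 7, 21, 3, 17), (4, 7, 21, 39, 9), (4, 7, 21, 4, 21)}
Filtering on E > E2 leaves {(25, 7, 24, 1, 40), (25, 7, 24, 3, 17), (25, 7, 24, 4, 21), (28, 7, 3, 1, 40), (28, 7, 3, 25, 24), (28, 7, 3, 3, 17), (28, 7, 3, 4, 21), (3, 7, 17, 1, 40), (38, 14, 16, 4, 8), (39, 14, 24, 38, 16), (39, 14, 24, 4, 8), (39, 7, 9, 1, 40), (39, 7, 9, 25, 24), (39, 7, 9, 28, 3), (39, 7, 9, 3, 17), (39, 7, 9, 4, 21), (4, 7, 21, 1, 40), (4, 7, 21, 3, 17)}.
π_{G, F2} gives {(14, 16), (14, 8), (7, 17), (7, 21), (7, 24), (7, 3), (7, 40)} (11 duplicate(s) eliminated).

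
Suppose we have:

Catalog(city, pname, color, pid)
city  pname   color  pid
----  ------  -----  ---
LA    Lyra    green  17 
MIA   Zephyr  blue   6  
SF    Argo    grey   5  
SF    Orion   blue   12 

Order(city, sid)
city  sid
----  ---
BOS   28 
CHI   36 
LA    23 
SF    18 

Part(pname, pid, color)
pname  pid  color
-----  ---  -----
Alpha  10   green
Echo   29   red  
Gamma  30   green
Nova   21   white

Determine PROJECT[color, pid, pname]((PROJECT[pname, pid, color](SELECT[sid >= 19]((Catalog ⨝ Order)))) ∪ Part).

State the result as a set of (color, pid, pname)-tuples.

{(green, 10, Alpha), (green, 17, Lyra), (green, 30, Gamma), (red, 29, Echo), (white, 21, Nova)}

Joining Catalog and Order on city yields {(LA, Lyra, green, 17, 23), (SF, Argo, grey, 5, 18), (SF, Orion, blue, 12, 18)}.
Selection sid >= 19: {(LA, Lyra, green, 17, 23)}
Keep only column(s) pname, pid, color: {(Lyra, 17, green)}
Taking the union: {(Alpha, 10, green), (Echo, 29, red), (Gamma, 30, green), (Lyra, 17, green), (Nova, 21, white)}
Keep only column(s) color, pid, pname: {(green, 10, Alpha), (green, 17, Lyra), (green, 30, Gamma), (red, 29, Echo), (white, 21, Nova)}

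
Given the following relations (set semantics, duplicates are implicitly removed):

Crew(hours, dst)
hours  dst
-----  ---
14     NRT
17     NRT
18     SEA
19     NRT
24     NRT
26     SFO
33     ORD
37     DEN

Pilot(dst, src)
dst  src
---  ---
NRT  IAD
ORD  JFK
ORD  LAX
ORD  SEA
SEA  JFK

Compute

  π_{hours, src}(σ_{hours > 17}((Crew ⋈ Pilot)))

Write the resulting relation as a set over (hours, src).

{(18, JFK), (19, IAD), (24, IAD), (33, JFK), (33, LAX), (33, SEA)}

Joining Crew and Pilot on dst yields {(14, NRT, IAD), (17, NRT, IAD), (18, SEA, JFK), (19, NRT, IAD), (24, NRT, IAD), (33, ORD, JFK), (33, ORD, LAX), (33, ORD, SEA)}.
Apply σ_{hours > 17}; surviving tuples: {(18, SEA, JFK), (19, NRT, IAD), (24, NRT, IAD), (33, ORD, JFK), (33, ORD, LAX), (33, ORD, SEA)}
Keep only column(s) hours, src: {(18, JFK), (19, IAD), (24, IAD), (33, JFK), (33, LAX), (33, SEA)}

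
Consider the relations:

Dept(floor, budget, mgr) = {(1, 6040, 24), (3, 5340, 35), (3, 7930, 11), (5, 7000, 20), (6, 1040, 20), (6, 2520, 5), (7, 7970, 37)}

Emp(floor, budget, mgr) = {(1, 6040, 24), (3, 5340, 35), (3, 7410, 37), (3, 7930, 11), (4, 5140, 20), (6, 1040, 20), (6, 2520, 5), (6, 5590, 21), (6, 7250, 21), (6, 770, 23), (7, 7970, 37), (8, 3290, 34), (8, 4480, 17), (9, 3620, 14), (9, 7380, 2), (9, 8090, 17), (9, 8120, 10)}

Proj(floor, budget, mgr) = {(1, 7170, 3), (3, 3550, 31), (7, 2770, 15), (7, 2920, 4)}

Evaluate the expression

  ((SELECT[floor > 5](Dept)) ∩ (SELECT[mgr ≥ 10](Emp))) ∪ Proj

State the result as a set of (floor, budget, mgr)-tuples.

Selection floor > 5: {(6, 1040, 20), (6, 2520, 5), (7, 7970, 37)}
Selection mgr ≥ 10: {(1, 6040, 24), (3, 5340, 35), (3, 7410, 37), (3, 7930, 11), (4, 5140, 20), (6, 1040, 20), (6, 5590, 21), (6, 7250, 21), (6, 770, 23), (7, 7970, 37), (8, 3290, 34), (8, 4480, 17), (9, 3620, 14), (9, 8090, 17), (9, 8120, 10)}
Intersection: {(6, 1040, 20), (6, 2520, 5), (7, 7970, 37)} with {(1, 6040, 24), (3, 5340, 35), (3, 7410, 37), (3, 7930, 11), (4, 5140, 20), (6, 1040, 20), (6, 5590, 21), (6, 7250, 21), (6, 770, 23), (7, 7970, 37), (8, 3290, 34), (8, 4480, 17), (9, 3620, 14), (9, 8090, 17), (9, 8120, 10)} → {(6, 1040, 20), (7, 7970, 37)}
Union: {(6, 1040, 20), (7, 7970, 37)} with {(1, 7170, 3), (3, 3550, 31), (7, 2770, 15), (7, 2920, 4)} → {(1, 7170, 3), (3, 3550, 31), (6, 1040, 20), (7, 2770, 15), (7, 2920, 4), (7, 7970, 37)}

{(1, 7170, 3), (3, 3550, 31), (6, 1040, 20), (7, 2770, 15), (7, 2920, 4), (7, 7970, 37)}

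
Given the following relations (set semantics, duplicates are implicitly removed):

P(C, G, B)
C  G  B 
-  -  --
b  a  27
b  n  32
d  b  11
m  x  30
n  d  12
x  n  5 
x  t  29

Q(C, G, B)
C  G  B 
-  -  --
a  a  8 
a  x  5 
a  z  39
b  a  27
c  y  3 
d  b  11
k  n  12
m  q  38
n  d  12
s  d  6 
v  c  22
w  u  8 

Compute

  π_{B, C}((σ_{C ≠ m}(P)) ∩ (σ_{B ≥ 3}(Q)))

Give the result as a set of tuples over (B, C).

{(11, d), (12, n), (27, b)}

Selection C ≠ m: {(b, a, 27), (b, n, 32), (d, b, 11), (n, d, 12), (x, n, 5), (x, t, 29)}
Selection B ≥ 3: {(a, a, 8), (a, x, 5), (a, z, 39), (b, a, 27), (c, y, 3), (d, b, 11), (k, n, 12), (m, q, 38), (n, d, 12), (s, d, 6), (v, c, 22), (w, u, 8)}
Taking the intersection: {(b, a, 27), (d, b, 11), (n, d, 12)}
Keep only column(s) B, C: {(11, d), (12, n), (27, b)}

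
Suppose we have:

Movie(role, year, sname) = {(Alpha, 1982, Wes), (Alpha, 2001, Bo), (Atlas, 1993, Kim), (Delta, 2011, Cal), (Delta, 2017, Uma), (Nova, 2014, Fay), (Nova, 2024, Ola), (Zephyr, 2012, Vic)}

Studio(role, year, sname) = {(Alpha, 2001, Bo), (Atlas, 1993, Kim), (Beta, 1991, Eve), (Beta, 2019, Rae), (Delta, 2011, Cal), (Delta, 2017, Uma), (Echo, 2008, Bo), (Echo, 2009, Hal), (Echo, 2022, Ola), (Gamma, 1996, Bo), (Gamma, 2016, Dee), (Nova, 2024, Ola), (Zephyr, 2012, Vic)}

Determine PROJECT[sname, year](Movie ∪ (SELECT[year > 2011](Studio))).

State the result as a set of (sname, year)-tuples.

{(Bo, 2001), (Cal, 2011), (Dee, 2016), (Fay, 2014), (Kim, 1993), (Ola, 2022), (Ola, 2024), (Rae, 2019), (Uma, 2017), (Vic, 2012), (Wes, 1982)}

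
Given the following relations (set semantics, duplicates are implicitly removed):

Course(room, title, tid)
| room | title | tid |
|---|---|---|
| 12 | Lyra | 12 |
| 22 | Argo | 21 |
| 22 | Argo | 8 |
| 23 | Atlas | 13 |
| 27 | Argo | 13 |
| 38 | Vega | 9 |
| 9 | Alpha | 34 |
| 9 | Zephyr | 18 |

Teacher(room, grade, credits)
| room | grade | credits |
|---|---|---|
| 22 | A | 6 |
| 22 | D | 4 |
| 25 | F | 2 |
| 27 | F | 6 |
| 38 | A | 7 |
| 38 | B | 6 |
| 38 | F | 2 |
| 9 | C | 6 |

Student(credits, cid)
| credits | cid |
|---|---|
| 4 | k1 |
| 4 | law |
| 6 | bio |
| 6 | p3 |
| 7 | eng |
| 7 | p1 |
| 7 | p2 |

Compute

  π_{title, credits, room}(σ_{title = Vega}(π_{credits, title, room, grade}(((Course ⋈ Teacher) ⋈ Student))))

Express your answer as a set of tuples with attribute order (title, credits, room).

Joining Course and Teacher on room yields {(22, Argo, 21, A, 6), (22, Argo, 21, D, 4), (22, Argo, 8, A, 6), (22, Argo, 8, D, 4), (27, Argo, 13, F, 6), (38, Vega, 9, A, 7), (38, Vega, 9, B, 6), (38, Vega, 9, F, 2), (9, Alpha, 34, C, 6), (9, Zephyr, 18, C, 6)}.
Joining (Course ⋈ Teacher) and Student on credits yields {(22, Argo, 21, A, 6, bio), (22, Argo, 21, A, 6, p3), (22, Argo, 21, D, 4, k1), (22, Argo, 21, D, 4, law), (22, Argo, 8, A, 6, bio), (22, Argo, 8, A, 6, p3), (22, Argo, 8, D, 4, k1), (22, Argo, 8, D, 4, law), (27, Argo, 13, F, 6, bio), (27, Argo, 13, F, 6, p3), (38, Vega, 9, A, 7, eng), (38, Vega, 9, A, 7, p1), (38, Vega, 9, A, 7, p2), (38, Vega, 9, B, 6, bio), (38, Vega, 9, B, 6, p3), (9, Alpha, 34, C, 6, bio), (9, Alpha, 34, C, 6, p3), (9, Zephyr, 18, C, 6, bio), (9, Zephyr, 18, C, 6, p3)}.
π[credits, title, room, grade]: project onto (credits, title, room, grade) (12 duplicate(s) eliminated) → {(4, Argo, 22, D), (6, Alpha, 9, C), (6, Argo, 22, A), (6, Argo, 27, F), (6, Vega, 38, B), (6, Zephyr, 9, C), (7, Vega, 38, A)}
Apply σ_{title = Vega}; surviving tuples: {(6, Vega, 38, B), (7, Vega, 38, A)}
π[title, credits, room]: project onto (title, credits, room) → {(Vega, 6, 38), (Vega, 7, 38)}

{(Vega, 6, 38), (Vega, 7, 38)}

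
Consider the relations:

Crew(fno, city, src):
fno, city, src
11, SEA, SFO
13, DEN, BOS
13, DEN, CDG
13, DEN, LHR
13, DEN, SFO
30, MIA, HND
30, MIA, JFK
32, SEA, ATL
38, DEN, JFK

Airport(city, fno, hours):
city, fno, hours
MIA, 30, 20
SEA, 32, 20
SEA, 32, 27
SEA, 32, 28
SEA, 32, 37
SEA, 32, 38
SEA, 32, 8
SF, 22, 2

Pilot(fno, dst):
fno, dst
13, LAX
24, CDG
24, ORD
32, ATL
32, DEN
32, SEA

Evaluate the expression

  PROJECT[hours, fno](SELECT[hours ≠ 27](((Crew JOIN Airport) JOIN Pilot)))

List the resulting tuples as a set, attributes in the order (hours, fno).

{(20, 32), (28, 32), (37, 32), (38, 32), (8, 32)}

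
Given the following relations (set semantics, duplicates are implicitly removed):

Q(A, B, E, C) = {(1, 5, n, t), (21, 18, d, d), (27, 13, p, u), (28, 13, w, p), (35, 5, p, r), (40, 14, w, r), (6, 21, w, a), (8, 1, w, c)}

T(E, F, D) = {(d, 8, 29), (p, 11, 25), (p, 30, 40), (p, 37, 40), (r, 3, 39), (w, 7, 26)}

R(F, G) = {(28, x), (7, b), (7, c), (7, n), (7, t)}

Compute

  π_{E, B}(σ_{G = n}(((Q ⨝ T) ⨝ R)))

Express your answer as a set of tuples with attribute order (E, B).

{(w, 1), (w, 13), (w, 14), (w, 21)}

Joining Q and T on E yields {(21, 18, d, d, 8, 29), (27, 13, p, u, 11, 25), (27, 13, p, u, 30, 40), (27, 13, p, u, 37, 40), (28, 13, w, p, 7, 26), (35, 5, p, r, 11, 25), (35, 5, p, r, 30, 40), (35, 5, p, r, 37, 40), (40, 14, w, r, 7, 26), (6, 21, w, a, 7, 26), (8, 1, w, c, 7, 26)}.
Joining (Q ⨝ T) and R on F yields {(28, 13, w, p, 7, 26, b), (28, 13, w, p, 7, 26, c), (28, 13, w, p, 7, 26, n), (28, 13, w, p, 7, 26, t), (40, 14, w, r, 7, 26, b), (40, 14, w, r, 7, 26, c), (40, 14, w, r, 7, 26, n), (40, 14, w, r, 7, 26, t), (6, 21, w, a, 7, 26, b), (6, 21, w, a, 7, 26, c), (6, 21, w, a, 7, 26, n), (6, 21, w, a, 7, 26, t), (8, 1, w, c, 7, 26, b), (8, 1, w, c, 7, 26, c), (8, 1, w, c, 7, 26, n), (8, 1, w, c, 7, 26, t)}.
Apply σ_{G = n}; surviving tuples: {(28, 13, w, p, 7, 26, n), (40, 14, w, r, 7, 26, n), (6, 21, w, a, 7, 26, n), (8, 1, w, c, 7, 26, n)}
Projecting to E, B: {(w, 1), (w, 13), (w, 14), (w, 21)}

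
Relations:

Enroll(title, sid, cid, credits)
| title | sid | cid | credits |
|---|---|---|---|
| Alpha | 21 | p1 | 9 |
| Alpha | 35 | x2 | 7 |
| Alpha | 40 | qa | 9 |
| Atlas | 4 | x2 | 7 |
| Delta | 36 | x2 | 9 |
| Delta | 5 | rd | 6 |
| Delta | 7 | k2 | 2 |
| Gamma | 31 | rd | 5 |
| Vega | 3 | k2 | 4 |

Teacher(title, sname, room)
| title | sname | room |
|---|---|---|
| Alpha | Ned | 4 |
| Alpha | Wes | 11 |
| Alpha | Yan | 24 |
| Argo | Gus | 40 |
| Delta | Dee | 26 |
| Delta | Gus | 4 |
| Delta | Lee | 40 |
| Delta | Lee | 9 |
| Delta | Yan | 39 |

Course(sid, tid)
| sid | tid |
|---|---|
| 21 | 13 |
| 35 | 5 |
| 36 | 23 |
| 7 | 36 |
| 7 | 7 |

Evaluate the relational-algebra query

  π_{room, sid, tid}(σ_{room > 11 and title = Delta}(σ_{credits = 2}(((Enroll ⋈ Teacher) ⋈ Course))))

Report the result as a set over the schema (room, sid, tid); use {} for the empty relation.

Enroll ⋈ Teacher (natural join on title): {(Alpha, 21, p1, 9, Ned, 4), (Alpha, 21, p1, 9, Wes, 11), (Alpha, 21, p1, 9, Yan, 24), (Alpha, 35, x2, 7, Ned, 4), (Alpha, 35, x2, 7, Wes, 11), (Alpha, 35, x2, 7, Yan, 24), (Alpha, 40, qa, 9, Ned, 4), (Alpha, 40, qa, 9, Wes, 11), (Alpha, 40, qa, 9, Yan, 24), (Delta, 36, x2, 9, Dee, 26), (Delta, 36, x2, 9, Gus, 4), (Delta, 36, x2, 9, Lee, 40), (Delta, 36, x2, 9, Lee, 9), (Delta, 36, x2, 9, Yan, 39), (Delta, 5, rd, 6, Dee, 26), (Delta, 5, rd, 6, Gus, 4), (Delta, 5, rd, 6, Lee, 40), (Delta, 5, rd, 6, Lee, 9), (Delta, 5, rd, 6, Yan, 39), (Delta, 7, k2, 2, Dee, 26), (Delta, 7, k2, 2, Gus, 4), (Delta, 7, k2, 2, Lee, 40), (Delta, 7, k2, 2, Lee, 9), (Delta, 7, k2, 2, Yan, 39)}
(Enroll ⋈ Teacher) ⋈ Course (natural join on sid): {(Alpha, 21, p1, 9, Ned, 4, 13), (Alpha, 21, p1, 9, Wes, 11, 13), (Alpha, 21, p1, 9, Yan, 24, 13), (Alpha, 35, x2, 7, Ned, 4, 5), (Alpha, 35, x2, 7, Wes, 11, 5), (Alpha, 35, x2, 7, Yan, 24, 5), (Delta, 36, x2, 9, Dee, 26, 23), (Delta, 36, x2, 9, Gus, 4, 23), (Delta, 36, x2, 9, Lee, 40, 23), (Delta, 36, x2, 9, Lee, 9, 23), (Delta, 36, x2, 9, Yan, 39, 23), (Delta, 7, k2, 2, Dee, 26, 36), (Delta, 7, k2, 2, Dee, 26, 7), (Delta, 7, k2, 2, Gus, 4, 36), (Delta, 7, k2, 2, Gus, 4, 7), (Delta, 7, k2, 2, Lee, 40, 36), (Delta, 7, k2, 2, Lee, 40, 7), (Delta, 7, k2, 2, Lee, 9, 36), (Delta, 7, k2, 2, Lee, 9, 7), (Delta, 7, k2, 2, Yan, 39, 36), (Delta, 7, k2, 2, Yan, 39, 7)}
Apply σ_{credits = 2}; surviving tuples: {(Delta, 7, k2, 2, Dee, 26, 36), (Delta, 7, k2, 2, Dee, 26, 7), (Delta, 7, k2, 2, Gus, 4, 36), (Delta, 7, k2, 2, Gus, 4, 7), (Delta, 7, k2, 2, Lee, 40, 36), (Delta, 7, k2, 2, Lee, 40, 7), (Delta, 7, k2, 2, Lee, 9, 36), (Delta, 7, k2, 2, Lee, 9, 7), (Delta, 7, k2, 2, Yan, 39, 36), (Delta, 7, k2, 2, Yan, 39, 7)}
Apply σ_{room > 11 and title = Delta}; surviving tuples: {(Delta, 7, k2, 2, Dee, 26, 36), (Delta, 7, k2, 2, Dee, 26, 7), (Delta, 7, k2, 2, Lee, 40, 36), (Delta, 7, k2, 2, Lee, 40, 7), (Delta, 7, k2, 2, Yan, 39, 36), (Delta, 7, k2, 2, Yan, 39, 7)}
π_{room, sid, tid} gives {(26, 7, 36), (26, 7, 7), (39, 7, 36), (39, 7, 7), (40, 7, 36), (40, 7, 7)}.

{(26, 7, 36), (26, 7, 7), (39, 7, 36), (39, 7, 7), (40, 7, 36), (40, 7, 7)}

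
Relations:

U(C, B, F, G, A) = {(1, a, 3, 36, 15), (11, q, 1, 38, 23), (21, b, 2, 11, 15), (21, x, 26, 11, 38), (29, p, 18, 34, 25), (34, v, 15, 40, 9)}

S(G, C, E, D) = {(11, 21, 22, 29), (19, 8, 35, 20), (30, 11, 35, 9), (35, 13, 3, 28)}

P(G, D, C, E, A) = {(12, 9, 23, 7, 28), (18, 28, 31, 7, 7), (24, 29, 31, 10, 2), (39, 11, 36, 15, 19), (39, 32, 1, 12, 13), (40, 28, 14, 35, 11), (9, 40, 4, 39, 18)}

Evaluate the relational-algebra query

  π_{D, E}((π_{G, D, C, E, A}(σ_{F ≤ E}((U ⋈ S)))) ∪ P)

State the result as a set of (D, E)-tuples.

{(11, 15), (28, 35), (28, 7), (29, 10), (29, 22), (32, 12), (40, 39), (9, 7)}

Joining U and S on C, G yields {(21, b, 2, 11, 15, 22, 29), (21, x, 26, 11, 38, 22, 29)}.
Apply σ_{F ≤ E}; surviving tuples: {(21, b, 2, 11, 15, 22, 29)}
Keep only column(s) G, D, C, E, A: {(11, 29, 21, 22, 15)}
Taking the union: {(11, 29, 21, 22, 15), (12, 9, 23, 7, 28), (18, 28, 31, 7, 7), (24, 29, 31, 10, 2), (39, 11, 36, 15, 19), (39, 32, 1, 12, 13), (40, 28, 14, 35, 11), (9, 40, 4, 39, 18)}
Keep only column(s) D, E: {(11, 15), (28, 35), (28, 7), (29, 10), (29, 22), (32, 12), (40, 39), (9, 7)}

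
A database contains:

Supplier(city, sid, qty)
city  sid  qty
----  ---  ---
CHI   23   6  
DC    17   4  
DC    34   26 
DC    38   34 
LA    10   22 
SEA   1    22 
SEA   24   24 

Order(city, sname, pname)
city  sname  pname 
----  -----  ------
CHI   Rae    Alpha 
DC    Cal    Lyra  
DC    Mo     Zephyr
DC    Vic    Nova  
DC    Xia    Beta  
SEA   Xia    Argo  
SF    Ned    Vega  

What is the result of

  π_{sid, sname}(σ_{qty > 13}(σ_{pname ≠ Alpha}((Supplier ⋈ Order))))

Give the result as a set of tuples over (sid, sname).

{(1, Xia), (24, Xia), (34, Cal), (34, Mo), (34, Vic), (34, Xia), (38, Cal), (38, Mo), (38, Vic), (38, Xia)}

Supplier ⋈ Order (natural join on city): {(CHI, 23, 6, Rae, Alpha), (DC, 17, 4, Cal, Lyra), (DC, 17, 4, Mo, Zephyr), (DC, 17, 4, Vic, Nova), (DC, 17, 4, Xia, Beta), (DC, 34, 26, Cal, Lyra), (DC, 34, 26, Mo, Zephyr), (DC, 34, 26, Vic, Nova), (DC, 34, 26, Xia, Beta), (DC, 38, 34, Cal, Lyra), (DC, 38, 34, Mo, Zephyr), (DC, 38, 34, Vic, Nova), (DC, 38, 34, Xia, Beta), (SEA, 1, 22, Xia, Argo), (SEA, 24, 24, Xia, Argo)}
Apply σ_{pname ≠ Alpha}; surviving tuples: {(DC, 17, 4, Cal, Lyra), (DC, 17, 4, Mo, Zephyr), (DC, 17, 4, Vic, Nova), (DC, 17, 4, Xia, Beta), (DC, 34, 26, Cal, Lyra), (DC, 34, 26, Mo, Zephyr), (DC, 34, 26, Vic, Nova), (DC, 34, 26, Xia, Beta), (DC, 38, 34, Cal, Lyra), (DC, 38, 34, Mo, Zephyr), (DC, 38, 34, Vic, Nova), (DC, 38, 34, Xia, Beta), (SEA, 1, 22, Xia, Argo), (SEA, 24, 24, Xia, Argo)}
Apply σ_{qty > 13}; surviving tuples: {(DC, 34, 26, Cal, Lyra), (DC, 34, 26, Mo, Zephyr), (DC, 34, 26, Vic, Nova), (DC, 34, 26, Xia, Beta), (DC, 38, 34, Cal, Lyra), (DC, 38, 34, Mo, Zephyr), (DC, 38, 34, Vic, Nova), (DC, 38, 34, Xia, Beta), (SEA, 1, 22, Xia, Argo), (SEA, 24, 24, Xia, Argo)}
Keep only column(s) sid, sname: {(1, Xia), (24, Xia), (34, Cal), (34, Mo), (34, Vic), (34, Xia), (38, Cal), (38, Mo), (38, Vic), (38, Xia)}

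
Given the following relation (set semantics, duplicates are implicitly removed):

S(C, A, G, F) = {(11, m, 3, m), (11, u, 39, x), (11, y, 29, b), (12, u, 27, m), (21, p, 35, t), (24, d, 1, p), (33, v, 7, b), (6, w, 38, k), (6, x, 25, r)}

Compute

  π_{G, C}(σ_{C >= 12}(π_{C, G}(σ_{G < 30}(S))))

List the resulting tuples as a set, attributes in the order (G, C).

{(1, 24), (27, 12), (7, 33)}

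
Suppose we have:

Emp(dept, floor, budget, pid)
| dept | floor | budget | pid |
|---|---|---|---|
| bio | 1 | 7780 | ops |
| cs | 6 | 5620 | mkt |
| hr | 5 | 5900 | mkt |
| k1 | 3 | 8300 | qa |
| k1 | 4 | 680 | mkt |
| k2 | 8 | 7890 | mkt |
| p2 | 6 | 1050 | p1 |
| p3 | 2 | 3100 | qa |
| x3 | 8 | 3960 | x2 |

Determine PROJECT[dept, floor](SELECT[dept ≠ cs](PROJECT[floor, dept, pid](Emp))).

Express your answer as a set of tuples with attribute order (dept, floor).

Keep only column(s) floor, dept, pid: {(1, bio, ops), (2, p3, qa), (3, k1, qa), (4, k1, mkt), (5, hr, mkt), (6, cs, mkt), (6, p2, p1), (8, k2, mkt), (8, x3, x2)}
Filtering on dept ≠ cs leaves {(1, bio, ops), (2, p3, qa), (3, k1, qa), (4, k1, mkt), (5, hr, mkt), (6, p2, p1), (8, k2, mkt), (8, x3, x2)}.
Keep only column(s) dept, floor: {(bio, 1), (hr, 5), (k1, 3), (k1, 4), (k2, 8), (p2, 6), (p3, 2), (x3, 8)}

{(bio, 1), (hr, 5), (k1, 3), (k1, 4), (k2, 8), (p2, 6), (p3, 2), (x3, 8)}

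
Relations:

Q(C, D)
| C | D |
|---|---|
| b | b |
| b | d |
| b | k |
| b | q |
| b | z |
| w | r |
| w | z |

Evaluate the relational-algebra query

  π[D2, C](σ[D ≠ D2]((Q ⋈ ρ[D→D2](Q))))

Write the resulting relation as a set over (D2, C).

{(b, b), (d, b), (k, b), (q, b), (r, w), (z, b), (z, w)}

ρ[D→D2]: schema becomes (C, D2); tuples unchanged.
Q ⋈ ρ[D→D2](Q) (natural join on C): {(b, b, b), (b, b, d), (b, b, k), (b, b, q), (b, b, z), (b, d, b), (b, d, d), (b, d, k), (b, d, q), (b, d, z), (b, k, b), (b, k, d), (b, k, k), (b, k, q), (b, k, z), (b, q, b), (b, q, d), (b, q, k), (b, q, q), (b, q, z), (b, z, b), (b, z, d), (b, z, k), (b, z, q), (b, z, z), (w, r, r), (w, r, z), (w, z, r), (w, z, z)}
Apply σ_{D ≠ D2}; surviving tuples: {(b, b, d), (b, b, k), (b, b, q), (b, b, z), (b, d, b), (b, d, k), (b, d, q), (b, d, z), (b, k, b), (b, k, d), (b, k, q), (b, k, z), (b, q, b), (b, q, d), (b, q, k), (b, q, z), (b, z, b), (b, z, d), (b, z, k), (b, z, q), (w, r, z), (w, z, r)}
π[D2, C]: project onto (D2, C) (15 duplicate(s) eliminated) → {(b, b), (d, b), (k, b), (q, b), (r, w), (z, b), (z, w)}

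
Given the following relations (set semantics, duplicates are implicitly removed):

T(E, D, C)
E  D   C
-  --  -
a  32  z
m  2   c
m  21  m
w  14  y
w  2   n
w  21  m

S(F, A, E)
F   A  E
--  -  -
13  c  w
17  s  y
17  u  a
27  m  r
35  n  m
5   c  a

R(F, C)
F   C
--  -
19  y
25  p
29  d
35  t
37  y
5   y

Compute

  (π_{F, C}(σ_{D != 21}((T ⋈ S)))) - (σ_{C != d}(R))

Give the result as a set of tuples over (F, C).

{(13, n), (13, y), (17, z), (35, c), (5, z)}

T ⋈ S (natural join on E): {(a, 32, z, 17, u), (a, 32, z, 5, c), (m, 2, c, 35, n), (m, 21, m, 35, n), (w, 14, y, 13, c), (w, 2, n, 13, c), (w, 21, m, 13, c)}
Selection D != 21: {(a, 32, z, 17, u), (a, 32, z, 5, c), (m, 2, c, 35, n), (w, 14, y, 13, c), (w, 2, n, 13, c)}
π_{F, C} gives {(13, n), (13, y), (17, z), (35, c), (5, z)}.
Selection C != d: {(19, y), (25, p), (35, t), (37, y), (5, y)}
Difference: {(13, n), (13, y), (17, z), (35, c), (5, z)} with {(19, y), (25, p), (35, t), (37, y), (5, y)} → {(13, n), (13, y), (17, z), (35, c), (5, z)}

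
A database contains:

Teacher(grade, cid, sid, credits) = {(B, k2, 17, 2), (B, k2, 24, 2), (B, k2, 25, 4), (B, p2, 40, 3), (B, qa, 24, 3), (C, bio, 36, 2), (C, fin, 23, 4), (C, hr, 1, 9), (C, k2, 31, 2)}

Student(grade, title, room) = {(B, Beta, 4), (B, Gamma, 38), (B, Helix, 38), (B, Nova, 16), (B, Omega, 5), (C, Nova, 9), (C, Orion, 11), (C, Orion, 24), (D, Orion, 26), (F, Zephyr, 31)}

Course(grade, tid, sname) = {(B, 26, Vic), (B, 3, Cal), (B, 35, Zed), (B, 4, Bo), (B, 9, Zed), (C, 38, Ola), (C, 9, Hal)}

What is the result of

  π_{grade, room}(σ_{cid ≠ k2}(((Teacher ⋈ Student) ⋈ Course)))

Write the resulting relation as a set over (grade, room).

{(B, 16), (B, 38), (B, 4), (B, 5), (C, 11), (C, 24), (C, 9)}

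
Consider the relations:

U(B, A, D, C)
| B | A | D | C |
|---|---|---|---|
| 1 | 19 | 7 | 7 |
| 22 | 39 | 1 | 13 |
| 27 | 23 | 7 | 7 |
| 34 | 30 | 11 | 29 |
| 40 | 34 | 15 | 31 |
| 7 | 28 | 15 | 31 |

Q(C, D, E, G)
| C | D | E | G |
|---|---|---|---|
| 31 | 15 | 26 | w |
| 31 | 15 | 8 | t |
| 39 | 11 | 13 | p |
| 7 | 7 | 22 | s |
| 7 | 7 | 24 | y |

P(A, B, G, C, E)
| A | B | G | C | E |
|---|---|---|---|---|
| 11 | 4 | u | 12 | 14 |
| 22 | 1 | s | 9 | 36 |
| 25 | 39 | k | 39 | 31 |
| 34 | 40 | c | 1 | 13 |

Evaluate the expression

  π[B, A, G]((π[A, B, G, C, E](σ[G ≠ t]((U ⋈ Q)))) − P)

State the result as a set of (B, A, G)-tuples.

{(1, 19, s), (1, 19, y), (27, 23, s), (27, 23, y), (40, 34, w), (7, 28, w)}

Joining U and Q on D, C yields {(1, 19, 7, 7, 22, s), (1, 19, 7, 7, 24, y), (27, 23, 7, 7, 22, s), (27, 23, 7, 7, 24, y), (40, 34, 15, 31, 26, w), (40, 34, 15, 31, 8, t), (7, 28, 15, 31, 26, w), (7, 28, 15, 31, 8, t)}.
Apply σ_{G ≠ t}; surviving tuples: {(1, 19, 7, 7, 22, s), (1, 19, 7, 7, 24, y), (27, 23, 7, 7, 22, s), (27, 23, 7, 7, 24, y), (40, 34, 15, 31, 26, w), (7, 28, 15, 31, 26, w)}
π[A, B, G, C, E]: project onto (A, B, G, C, E) → {(19, 1, s, 7, 22), (19, 1, y, 7, 24), (23, 27, s, 7, 22), (23, 27, y, 7, 24), (28, 7, w, 31, 26), (34, 40, w, 31, 26)}
Taking the difference: {(19, 1, s, 7, 22), (19, 1, y, 7, 24), (23, 27, s, 7, 22), (23, 27, y, 7, 24), (28, 7, w, 31, 26), (34, 40, w, 31, 26)}
π[B, A, G]: project onto (B, A, G) → {(1, 19, s), (1, 19, y), (27, 23, s), (27, 23, y), (40, 34, w), (7, 28, w)}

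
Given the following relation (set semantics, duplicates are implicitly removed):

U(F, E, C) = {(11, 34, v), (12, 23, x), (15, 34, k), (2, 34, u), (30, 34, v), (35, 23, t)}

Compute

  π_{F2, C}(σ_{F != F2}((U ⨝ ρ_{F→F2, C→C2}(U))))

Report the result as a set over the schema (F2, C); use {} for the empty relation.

{(11, k), (11, u), (11, v), (12, t), (15, u), (15, v), (2, k), (2, v), (30, k), (30, u), (30, v), (35, x)}

ρ[F→F2, C→C2]: schema becomes (F2, E, C2); tuples unchanged.
Joining U and ρ_{F→F2, C→C2}(U) on E yields {(11, 34, v, 11, v), (11, 34, v, 15, k), (11, 34, v, 2, u), (11, 34, v, 30, v), (12, 23, x, 12, x), (12, 23, x, 35, t), (15, 34, k, 11, v), (15, 34, k, 15, k), (15, 34, k, 2, u), (15, 34, k, 30, v), (2, 34, u, 11, v), (2, 34, u, 15, k), (2, 34, u, 2, u), (2, 34, u, 30, v), (30, 34, v, 11, v), (30, 34, v, 15, k), (30, 34, v, 2, u), (30, 34, v, 30, v), (35, 23, t, 12, x), (35, 23, t, 35, t)}.
Selection F != F2: {(11, 34, v, 15, k), (11, 34, v, 2, u), (11, 34, v, 30, v), (12, 23, x, 35, t), (15, 34, k, 11, v), (15, 34, k, 2, u), (15, 34, k, 30, v), (2, 34, u, 11, v), (2, 34, u, 15, k), (2, 34, u, 30, v), (30, 34, v, 11, v), (30, 34, v, 15, k), (30, 34, v, 2, u), (35, 23, t, 12, x)}
Keep only column(s) F2, C (2 duplicate(s) eliminated): {(11, k), (11, u), (11, v), (12, t), (15, u), (15, v), (2, k), (2, v), (30, k), (30, u), (30, v), (35, x)}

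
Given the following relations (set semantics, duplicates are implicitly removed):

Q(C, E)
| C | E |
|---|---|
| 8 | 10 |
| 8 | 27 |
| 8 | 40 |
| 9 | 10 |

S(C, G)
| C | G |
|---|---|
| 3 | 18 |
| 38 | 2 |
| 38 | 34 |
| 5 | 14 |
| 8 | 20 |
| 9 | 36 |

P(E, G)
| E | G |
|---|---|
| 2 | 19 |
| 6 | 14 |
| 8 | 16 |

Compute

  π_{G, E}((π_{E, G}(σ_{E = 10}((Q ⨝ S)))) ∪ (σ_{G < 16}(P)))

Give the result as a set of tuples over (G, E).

{(14, 6), (20, 10), (36, 10)}

Q ⋈ S (natural join on C): {(8, 10, 20), (8, 27, 20), (8, 40, 20), (9, 10, 36)}
σ[E = 10]: keep tuples satisfying E = 10 → {(8, 10, 20), (9, 10, 36)}
π_{E, G} gives {(10, 20), (10, 36)}.
σ[G < 16]: keep tuples satisfying G < 16 → {(6, 14)}
Union: {(10, 20), (10, 36)} with {(6, 14)} → {(10, 20), (10, 36), (6, 14)}
π_{G, E} gives {(14, 6), (20, 10), (36, 10)}.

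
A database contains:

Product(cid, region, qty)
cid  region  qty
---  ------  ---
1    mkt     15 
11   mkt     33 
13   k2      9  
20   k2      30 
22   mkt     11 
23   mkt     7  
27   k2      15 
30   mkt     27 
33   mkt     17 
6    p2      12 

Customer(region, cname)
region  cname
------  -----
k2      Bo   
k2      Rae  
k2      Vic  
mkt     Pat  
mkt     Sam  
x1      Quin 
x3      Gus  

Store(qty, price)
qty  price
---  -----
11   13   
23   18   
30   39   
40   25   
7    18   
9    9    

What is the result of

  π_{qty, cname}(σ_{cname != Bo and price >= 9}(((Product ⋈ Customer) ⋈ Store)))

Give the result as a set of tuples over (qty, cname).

{(11, Pat), (11, Sam), (30, Rae), (30, Vic), (7, Pat), (7, Sam), (9, Rae), (9, Vic)}

Joining Product and Customer on region yields {(1, mkt, 15, Pat), (1, mkt, 15, Sam), (11, mkt, 33, Pat), (11, mkt, 33, Sam), (13, k2, 9, Bo), (13, k2, 9, Rae), (13, k2, 9, Vic), (20, k2, 30, Bo), (20, k2, 30, Rae), (20, k2, 30, Vic), (22, mkt, 11, Pat), (22, mkt, 11, Sam), (23, mkt, 7, Pat), (23, mkt, 7, Sam), (27, k2, 15, Bo), (27, k2, 15, Rae), (27, k2, 15, Vic), (30, mkt, 27, Pat), (30, mkt, 27, Sam), (33, mkt, 17, Pat), (33, mkt, 17, Sam)}.
Joining (Product ⋈ Customer) and Store on qty yields {(13, k2, 9, Bo, 9), (13, k2, 9, Rae, 9), (13, k2, 9, Vic, 9), (20, k2, 30, Bo, 39), (20, k2, 30, Rae, 39), (20, k2, 30, Vic, 39), (22, mkt, 11, Pat, 13), (22, mkt, 11, Sam, 13), (23, mkt, 7, Pat, 18), (23, mkt, 7, Sam, 18)}.
σ[cname != Bo and price >= 9]: keep tuples satisfying cname != Bo and price >= 9 → {(13, k2, 9, Rae, 9), (13, k2, 9, Vic, 9), (20, k2, 30, Rae, 39), (20, k2, 30, Vic, 39), (22, mkt, 11, Pat, 13), (22, mkt, 11, Sam, 13), (23, mkt, 7, Pat, 18), (23, mkt, 7, Sam, 18)}
π[qty, cname]: project onto (qty, cname) → {(11, Pat), (11, Sam), (30, Rae), (30, Vic), (7, Pat), (7, Sam), (9, Rae), (9, Vic)}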